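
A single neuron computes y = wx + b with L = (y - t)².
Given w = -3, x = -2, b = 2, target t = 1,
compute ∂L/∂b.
∂L/∂b = 14

y = wx + b = (-3)(-2) + 2 = 8
∂L/∂y = 2(y - t) = 2(8 - 1) = 14
∂y/∂b = 1
∂L/∂b = ∂L/∂y · ∂y/∂b = 14 × 1 = 14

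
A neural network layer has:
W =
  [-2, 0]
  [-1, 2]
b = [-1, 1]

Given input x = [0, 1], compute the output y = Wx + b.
y = [-1, 3]

Wx = [-2×0 + 0×1, -1×0 + 2×1]
   = [0, 2]
y = Wx + b = [0 + -1, 2 + 1] = [-1, 3]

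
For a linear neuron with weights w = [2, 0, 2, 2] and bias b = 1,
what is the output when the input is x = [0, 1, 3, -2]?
y = 3

y = (2)(0) + (0)(1) + (2)(3) + (2)(-2) + 1 = 3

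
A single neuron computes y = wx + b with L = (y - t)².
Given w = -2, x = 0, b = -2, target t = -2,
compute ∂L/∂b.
∂L/∂b = 0

y = wx + b = (-2)(0) + -2 = -2
∂L/∂y = 2(y - t) = 2(-2 - -2) = 0
∂y/∂b = 1
∂L/∂b = ∂L/∂y · ∂y/∂b = 0 × 1 = 0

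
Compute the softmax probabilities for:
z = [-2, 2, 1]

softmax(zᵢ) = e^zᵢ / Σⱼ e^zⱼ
p = [0.0132, 0.7214, 0.2654]

exp(z) = [0.1353, 7.389, 2.718]
Sum = 10.24
p = [0.0132, 0.7214, 0.2654]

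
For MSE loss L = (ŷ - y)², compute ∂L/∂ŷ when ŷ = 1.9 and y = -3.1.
∂L/∂ŷ = 10.0

∂L/∂ŷ = 2(ŷ - y) = 2(1.9 - -3.1) = 2(5.0) = 10.0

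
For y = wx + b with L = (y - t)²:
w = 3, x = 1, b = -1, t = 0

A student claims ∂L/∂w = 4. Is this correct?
Correct

y = (3)(1) + -1 = 2
∂L/∂y = 2(y - t) = 2(2 - 0) = 4
∂y/∂w = x = 1
∂L/∂w = 4 × 1 = 4

Claimed value: 4
Correct: The correct gradient is 4.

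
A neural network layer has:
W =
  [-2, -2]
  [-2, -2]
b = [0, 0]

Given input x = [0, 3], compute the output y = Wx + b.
y = [-6, -6]

Wx = [-2×0 + -2×3, -2×0 + -2×3]
   = [-6, -6]
y = Wx + b = [-6 + 0, -6 + 0] = [-6, -6]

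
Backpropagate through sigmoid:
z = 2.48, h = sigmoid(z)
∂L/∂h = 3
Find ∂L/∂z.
∂L/∂z = 0.2139

σ(2.48) = 0.9227
σ'(2.48) = σ(2.48)(1 - σ(2.48)) = 0.9227 × 0.07727 = 0.0713
∂L/∂z = ∂L/∂h · σ'(z) = 3 × 0.0713 = 0.2139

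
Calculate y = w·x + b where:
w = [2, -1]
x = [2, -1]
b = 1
y = 6

y = (2)(2) + (-1)(-1) + 1 = 6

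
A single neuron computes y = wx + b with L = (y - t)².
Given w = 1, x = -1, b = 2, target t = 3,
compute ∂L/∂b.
∂L/∂b = -4

y = wx + b = (1)(-1) + 2 = 1
∂L/∂y = 2(y - t) = 2(1 - 3) = -4
∂y/∂b = 1
∂L/∂b = ∂L/∂y · ∂y/∂b = -4 × 1 = -4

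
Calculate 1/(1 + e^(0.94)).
0.2809

sigmoid(-0.94) = 1/(1 + e^(0.94)) = 1/(1 + 2.56) = 0.2809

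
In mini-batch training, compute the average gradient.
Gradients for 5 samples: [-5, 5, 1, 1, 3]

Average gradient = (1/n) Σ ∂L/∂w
Average gradient = 1

Average = (1/5)(-5 + 5 + 1 + 1 + 3) = 5/5 = 1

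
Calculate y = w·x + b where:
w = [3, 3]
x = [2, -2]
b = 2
y = 2

y = (3)(2) + (3)(-2) + 2 = 2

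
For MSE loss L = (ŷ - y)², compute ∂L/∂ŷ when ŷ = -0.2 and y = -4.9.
∂L/∂ŷ = 9.4

∂L/∂ŷ = 2(ŷ - y) = 2(-0.2 - -4.9) = 2(4.7) = 9.4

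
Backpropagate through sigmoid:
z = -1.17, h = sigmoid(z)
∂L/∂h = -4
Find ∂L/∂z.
∂L/∂z = -0.723

σ(-1.17) = 0.2369
σ'(-1.17) = σ(-1.17)(1 - σ(-1.17)) = 0.2369 × 0.7631 = 0.1808
∂L/∂z = ∂L/∂h · σ'(z) = -4 × 0.1808 = -0.723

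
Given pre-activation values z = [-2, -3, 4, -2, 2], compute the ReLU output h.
h = [0, 0, 4, 0, 2]

ReLU applied element-wise: max(0,-2)=0, max(0,-3)=0, max(0,4)=4, max(0,-2)=0, max(0,2)=2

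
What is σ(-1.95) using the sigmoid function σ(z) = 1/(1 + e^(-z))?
0.1246

sigmoid(-1.95) = 1/(1 + e^(1.95)) = 1/(1 + 7.029) = 0.1246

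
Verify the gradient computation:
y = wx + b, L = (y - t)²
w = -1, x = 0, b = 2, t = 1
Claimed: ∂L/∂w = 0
Correct

y = (-1)(0) + 2 = 2
∂L/∂y = 2(y - t) = 2(2 - 1) = 2
∂y/∂w = x = 0
∂L/∂w = 2 × 0 = 0

Claimed value: 0
Correct: The correct gradient is 0.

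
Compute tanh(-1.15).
-0.8178

tanh(-1.15) = (e^(-1.15) - e^(1.15))/(e^(-1.15) + e^(1.15)) = -0.8178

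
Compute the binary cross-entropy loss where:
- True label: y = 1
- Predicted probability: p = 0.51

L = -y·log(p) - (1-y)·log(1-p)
L = 0.6733

L = -1·log(0.51) - 0·log(0.49) = -log(0.51) = 0.6733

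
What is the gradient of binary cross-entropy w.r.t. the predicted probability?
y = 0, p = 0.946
∂L/∂p = 18.52

∂L/∂p = -y/p + (1-y)/(1-p) = 0 + 1/0.054 = 18.52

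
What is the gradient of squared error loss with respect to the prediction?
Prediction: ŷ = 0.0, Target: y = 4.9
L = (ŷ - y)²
∂L/∂ŷ = -9.8

∂L/∂ŷ = 2(ŷ - y) = 2(0.0 - 4.9) = 2(-4.9) = -9.8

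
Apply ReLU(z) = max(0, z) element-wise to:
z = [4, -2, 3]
h = [4, 0, 3]

ReLU applied element-wise: max(0,4)=4, max(0,-2)=0, max(0,3)=3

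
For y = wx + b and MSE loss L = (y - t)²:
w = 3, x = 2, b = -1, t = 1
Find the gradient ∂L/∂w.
∂L/∂w = 16

y = wx + b = (3)(2) + -1 = 5
∂L/∂y = 2(y - t) = 2(5 - 1) = 8
∂y/∂w = x = 2
∂L/∂w = ∂L/∂y · ∂y/∂w = 8 × 2 = 16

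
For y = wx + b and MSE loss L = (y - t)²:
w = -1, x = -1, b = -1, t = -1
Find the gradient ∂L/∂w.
∂L/∂w = -2

y = wx + b = (-1)(-1) + -1 = 0
∂L/∂y = 2(y - t) = 2(0 - -1) = 2
∂y/∂w = x = -1
∂L/∂w = ∂L/∂y · ∂y/∂w = 2 × -1 = -2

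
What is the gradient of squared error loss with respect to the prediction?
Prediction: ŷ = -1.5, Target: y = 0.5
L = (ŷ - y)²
∂L/∂ŷ = -4.0

∂L/∂ŷ = 2(ŷ - y) = 2(-1.5 - 0.5) = 2(-2.0) = -4.0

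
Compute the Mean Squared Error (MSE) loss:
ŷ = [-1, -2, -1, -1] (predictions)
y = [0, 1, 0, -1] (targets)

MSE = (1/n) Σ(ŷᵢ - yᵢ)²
MSE = 2.75

MSE = (1/4)((-1-0)² + (-2-1)² + (-1-0)² + (-1--1)²) = (1/4)(1 + 9 + 1 + 0) = 2.75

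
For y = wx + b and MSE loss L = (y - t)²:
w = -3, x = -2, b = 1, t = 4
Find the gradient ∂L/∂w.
∂L/∂w = -12

y = wx + b = (-3)(-2) + 1 = 7
∂L/∂y = 2(y - t) = 2(7 - 4) = 6
∂y/∂w = x = -2
∂L/∂w = ∂L/∂y · ∂y/∂w = 6 × -2 = -12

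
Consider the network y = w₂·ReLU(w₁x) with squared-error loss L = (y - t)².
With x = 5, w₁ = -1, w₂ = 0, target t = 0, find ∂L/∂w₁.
∂L/∂w₁ = 0

Forward pass:
z = w₁x = -1×5 = -5
h = ReLU(-5) = 0
y = w₂h = 0×0 = 0

Backward pass:
∂L/∂y = 2(y - t) = 2(0 - 0) = 0
∂y/∂h = w₂ = 0
∂h/∂z = 0 (ReLU derivative)
∂z/∂w₁ = x = 5

∂L/∂w₁ = 0 × 0 × 0 × 5 = 0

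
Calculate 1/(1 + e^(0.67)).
0.3385

sigmoid(-0.67) = 1/(1 + e^(0.67)) = 1/(1 + 1.954) = 0.3385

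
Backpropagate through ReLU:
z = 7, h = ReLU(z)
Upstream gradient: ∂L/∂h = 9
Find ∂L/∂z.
∂L/∂z = 9

h = ReLU(7) = 7
Since z > 0: ∂h/∂z = 1
∂L/∂z = ∂L/∂h · ∂h/∂z = 9 × 1 = 9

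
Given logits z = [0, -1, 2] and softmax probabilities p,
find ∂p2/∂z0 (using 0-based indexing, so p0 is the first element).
∂p2/∂z0 = -0.09636

p = softmax(z) = [0.1142, 0.04201, 0.8438]
p2 = 0.8438, p0 = 0.1142

∂p2/∂z0 = -p2 × p0 = -0.8438 × 0.1142 = -0.09636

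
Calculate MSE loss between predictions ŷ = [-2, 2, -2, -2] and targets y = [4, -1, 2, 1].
MSE = 17.5

MSE = (1/4)((-2-4)² + (2--1)² + (-2-2)² + (-2-1)²) = (1/4)(36 + 9 + 16 + 9) = 17.5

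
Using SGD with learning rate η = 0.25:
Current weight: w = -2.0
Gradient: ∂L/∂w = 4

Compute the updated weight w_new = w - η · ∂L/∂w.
w_new = -3

w_new = w - η·∂L/∂w = -2.0 - 0.25×(4) = -2.0 - (1) = -3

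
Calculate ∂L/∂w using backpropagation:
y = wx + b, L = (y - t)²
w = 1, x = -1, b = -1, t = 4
∂L/∂w = 12

y = wx + b = (1)(-1) + -1 = -2
∂L/∂y = 2(y - t) = 2(-2 - 4) = -12
∂y/∂w = x = -1
∂L/∂w = ∂L/∂y · ∂y/∂w = -12 × -1 = 12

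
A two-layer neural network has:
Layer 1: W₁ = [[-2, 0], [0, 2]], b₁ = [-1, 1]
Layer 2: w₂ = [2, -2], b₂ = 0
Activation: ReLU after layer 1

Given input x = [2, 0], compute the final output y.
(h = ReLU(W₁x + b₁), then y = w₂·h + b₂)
y = -2

Layer 1 pre-activation: z₁ = [-5, 1]
After ReLU: h = [0, 1]
Layer 2 output: y = 2×0 + -2×1 + 0 = -2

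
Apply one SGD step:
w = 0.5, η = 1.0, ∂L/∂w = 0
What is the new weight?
w_new = 0.5

w_new = w - η·∂L/∂w = 0.5 - 1.0×(0) = 0.5 - (0) = 0.5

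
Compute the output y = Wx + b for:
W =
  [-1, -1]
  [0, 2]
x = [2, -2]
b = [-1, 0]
y = [-1, -4]

Wx = [-1×2 + -1×-2, 0×2 + 2×-2]
   = [0, -4]
y = Wx + b = [0 + -1, -4 + 0] = [-1, -4]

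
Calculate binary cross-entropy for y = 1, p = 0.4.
L = 0.9163

L = -1·log(0.4) - 0·log(0.6) = -log(0.4) = 0.9163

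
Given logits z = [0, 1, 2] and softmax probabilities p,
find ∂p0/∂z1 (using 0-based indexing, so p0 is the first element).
∂p0/∂z1 = -0.02203

p = softmax(z) = [0.09003, 0.2447, 0.6652]
p0 = 0.09003, p1 = 0.2447

∂p0/∂z1 = -p0 × p1 = -0.09003 × 0.2447 = -0.02203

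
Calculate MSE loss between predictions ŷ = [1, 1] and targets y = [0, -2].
MSE = 5

MSE = (1/2)((1-0)² + (1--2)²) = (1/2)(1 + 9) = 5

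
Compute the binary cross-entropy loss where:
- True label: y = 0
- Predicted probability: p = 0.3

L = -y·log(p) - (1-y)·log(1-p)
L = 0.3567

L = -0·log(0.3) - 1·log(0.7) = -log(0.7) = 0.3567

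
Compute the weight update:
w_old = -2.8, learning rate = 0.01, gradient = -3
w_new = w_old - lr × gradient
w_new = -2.77

w_new = w - η·∂L/∂w = -2.8 - 0.01×(-3) = -2.8 - (-0.03) = -2.77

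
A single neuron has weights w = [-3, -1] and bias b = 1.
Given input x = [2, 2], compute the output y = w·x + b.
y = -7

y = (-3)(2) + (-1)(2) + 1 = -7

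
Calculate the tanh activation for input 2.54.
0.9876

tanh(2.54) = (e^(2.54) - e^(-2.54))/(e^(2.54) + e^(-2.54)) = 0.9876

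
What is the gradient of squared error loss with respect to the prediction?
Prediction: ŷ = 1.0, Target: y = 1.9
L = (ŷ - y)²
∂L/∂ŷ = -1.8

∂L/∂ŷ = 2(ŷ - y) = 2(1.0 - 1.9) = 2(-0.9) = -1.8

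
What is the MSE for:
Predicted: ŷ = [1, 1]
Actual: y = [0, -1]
MSE = 2.5

MSE = (1/2)((1-0)² + (1--1)²) = (1/2)(1 + 4) = 2.5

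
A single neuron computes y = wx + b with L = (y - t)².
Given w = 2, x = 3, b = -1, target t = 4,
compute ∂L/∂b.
∂L/∂b = 2

y = wx + b = (2)(3) + -1 = 5
∂L/∂y = 2(y - t) = 2(5 - 4) = 2
∂y/∂b = 1
∂L/∂b = ∂L/∂y · ∂y/∂b = 2 × 1 = 2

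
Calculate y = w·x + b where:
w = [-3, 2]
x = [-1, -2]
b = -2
y = -3

y = (-3)(-1) + (2)(-2) + -2 = -3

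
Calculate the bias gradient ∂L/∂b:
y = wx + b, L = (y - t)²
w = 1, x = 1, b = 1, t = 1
∂L/∂b = 2

y = wx + b = (1)(1) + 1 = 2
∂L/∂y = 2(y - t) = 2(2 - 1) = 2
∂y/∂b = 1
∂L/∂b = ∂L/∂y · ∂y/∂b = 2 × 1 = 2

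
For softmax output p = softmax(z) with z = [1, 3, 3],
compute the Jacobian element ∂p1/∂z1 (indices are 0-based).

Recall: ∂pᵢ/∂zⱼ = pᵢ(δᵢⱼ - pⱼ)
∂p1/∂z1 = 0.249

p = softmax(z) = [0.06338, 0.4683, 0.4683]
p1 = 0.4683

∂p1/∂z1 = p1(1 - p1) = 0.4683 × (1 - 0.4683) = 0.249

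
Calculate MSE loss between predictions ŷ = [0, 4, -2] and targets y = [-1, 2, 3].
MSE = 10

MSE = (1/3)((0--1)² + (4-2)² + (-2-3)²) = (1/3)(1 + 4 + 25) = 10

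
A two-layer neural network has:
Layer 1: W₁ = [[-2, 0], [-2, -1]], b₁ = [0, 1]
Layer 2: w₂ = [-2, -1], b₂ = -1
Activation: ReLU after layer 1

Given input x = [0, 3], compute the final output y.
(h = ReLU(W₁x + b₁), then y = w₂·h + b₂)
y = -1

Layer 1 pre-activation: z₁ = [0, -2]
After ReLU: h = [0, 0]
Layer 2 output: y = -2×0 + -1×0 + -1 = -1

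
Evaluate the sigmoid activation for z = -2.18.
0.1016

sigmoid(-2.18) = 1/(1 + e^(2.18)) = 1/(1 + 8.846) = 0.1016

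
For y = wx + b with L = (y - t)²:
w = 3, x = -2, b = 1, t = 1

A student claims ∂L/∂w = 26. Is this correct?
Incorrect

y = (3)(-2) + 1 = -5
∂L/∂y = 2(y - t) = 2(-5 - 1) = -12
∂y/∂w = x = -2
∂L/∂w = -12 × -2 = 24

Claimed value: 26
Incorrect: The correct gradient is 24.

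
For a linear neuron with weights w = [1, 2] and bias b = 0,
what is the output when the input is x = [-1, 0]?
y = -1

y = (1)(-1) + (2)(0) + 0 = -1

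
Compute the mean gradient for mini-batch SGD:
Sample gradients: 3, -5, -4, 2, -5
Average gradient = -1.8

Average = (1/5)(3 + -5 + -4 + 2 + -5) = -9/5 = -1.8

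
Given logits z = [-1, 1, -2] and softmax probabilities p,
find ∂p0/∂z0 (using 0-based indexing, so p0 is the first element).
∂p0/∂z0 = 0.1012

p = softmax(z) = [0.1142, 0.8438, 0.04201]
p0 = 0.1142

∂p0/∂z0 = p0(1 - p0) = 0.1142 × (1 - 0.1142) = 0.1012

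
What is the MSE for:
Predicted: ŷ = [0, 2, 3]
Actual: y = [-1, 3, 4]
MSE = 1

MSE = (1/3)((0--1)² + (2-3)² + (3-4)²) = (1/3)(1 + 1 + 1) = 1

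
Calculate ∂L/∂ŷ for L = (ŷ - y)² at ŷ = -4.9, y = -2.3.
∂L/∂ŷ = -5.2

∂L/∂ŷ = 2(ŷ - y) = 2(-4.9 - -2.3) = 2(-2.6) = -5.2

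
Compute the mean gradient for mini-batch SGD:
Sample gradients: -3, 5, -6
Average gradient = -1.333

Average = (1/3)(-3 + 5 + -6) = -4/3 = -1.333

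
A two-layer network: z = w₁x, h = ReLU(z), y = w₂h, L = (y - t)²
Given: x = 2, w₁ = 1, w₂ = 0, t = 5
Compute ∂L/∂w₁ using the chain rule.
∂L/∂w₁ = 0

Forward pass:
z = w₁x = 1×2 = 2
h = ReLU(2) = 2
y = w₂h = 0×2 = 0

Backward pass:
∂L/∂y = 2(y - t) = 2(0 - 5) = -10
∂y/∂h = w₂ = 0
∂h/∂z = 1 (ReLU derivative)
∂z/∂w₁ = x = 2

∂L/∂w₁ = -10 × 0 × 1 × 2 = 0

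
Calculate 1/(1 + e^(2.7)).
0.06297

sigmoid(-2.7) = 1/(1 + e^(2.7)) = 1/(1 + 14.88) = 0.06297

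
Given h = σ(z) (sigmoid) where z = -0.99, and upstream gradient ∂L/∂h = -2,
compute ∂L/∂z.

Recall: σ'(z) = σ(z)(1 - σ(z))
∂L/∂z = -0.395

σ(-0.99) = 0.2709
σ'(-0.99) = σ(-0.99)(1 - σ(-0.99)) = 0.2709 × 0.7291 = 0.1975
∂L/∂z = ∂L/∂h · σ'(z) = -2 × 0.1975 = -0.395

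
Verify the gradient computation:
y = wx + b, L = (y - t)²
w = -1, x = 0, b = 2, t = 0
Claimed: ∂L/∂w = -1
Incorrect

y = (-1)(0) + 2 = 2
∂L/∂y = 2(y - t) = 2(2 - 0) = 4
∂y/∂w = x = 0
∂L/∂w = 4 × 0 = 0

Claimed value: -1
Incorrect: The correct gradient is 0.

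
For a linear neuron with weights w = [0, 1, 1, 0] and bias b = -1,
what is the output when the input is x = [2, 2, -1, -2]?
y = 0

y = (0)(2) + (1)(2) + (1)(-1) + (0)(-2) + -1 = 0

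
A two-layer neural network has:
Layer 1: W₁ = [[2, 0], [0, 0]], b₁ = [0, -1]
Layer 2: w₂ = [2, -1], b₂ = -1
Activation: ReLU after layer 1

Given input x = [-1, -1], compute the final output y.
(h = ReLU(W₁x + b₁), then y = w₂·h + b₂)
y = -1

Layer 1 pre-activation: z₁ = [-2, -1]
After ReLU: h = [0, 0]
Layer 2 output: y = 2×0 + -1×0 + -1 = -1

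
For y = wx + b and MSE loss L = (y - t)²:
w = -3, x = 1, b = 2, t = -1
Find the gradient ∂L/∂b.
∂L/∂b = 0

y = wx + b = (-3)(1) + 2 = -1
∂L/∂y = 2(y - t) = 2(-1 - -1) = 0
∂y/∂b = 1
∂L/∂b = ∂L/∂y · ∂y/∂b = 0 × 1 = 0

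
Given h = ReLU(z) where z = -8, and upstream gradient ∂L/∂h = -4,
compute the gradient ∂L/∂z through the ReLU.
∂L/∂z = 0

h = ReLU(-8) = 0
Since z < 0: ∂h/∂z = 0
∂L/∂z = ∂L/∂h · ∂h/∂z = -4 × 0 = 0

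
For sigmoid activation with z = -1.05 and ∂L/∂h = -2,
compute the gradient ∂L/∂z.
∂L/∂z = -0.3841

σ(-1.05) = 0.2592
σ'(-1.05) = σ(-1.05)(1 - σ(-1.05)) = 0.2592 × 0.7408 = 0.192
∂L/∂z = ∂L/∂h · σ'(z) = -2 × 0.192 = -0.3841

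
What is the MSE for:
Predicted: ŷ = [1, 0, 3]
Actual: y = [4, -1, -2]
MSE = 11.67

MSE = (1/3)((1-4)² + (0--1)² + (3--2)²) = (1/3)(9 + 1 + 25) = 11.67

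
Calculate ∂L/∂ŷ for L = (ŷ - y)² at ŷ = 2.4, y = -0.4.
∂L/∂ŷ = 5.6

∂L/∂ŷ = 2(ŷ - y) = 2(2.4 - -0.4) = 2(2.8) = 5.6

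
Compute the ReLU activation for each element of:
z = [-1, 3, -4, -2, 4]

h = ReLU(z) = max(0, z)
h = [0, 3, 0, 0, 4]

ReLU applied element-wise: max(0,-1)=0, max(0,3)=3, max(0,-4)=0, max(0,-2)=0, max(0,4)=4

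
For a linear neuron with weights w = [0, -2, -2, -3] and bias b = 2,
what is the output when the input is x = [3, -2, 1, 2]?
y = -2

y = (0)(3) + (-2)(-2) + (-2)(1) + (-3)(2) + 2 = -2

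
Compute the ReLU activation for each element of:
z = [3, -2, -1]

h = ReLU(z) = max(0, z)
h = [3, 0, 0]

ReLU applied element-wise: max(0,3)=3, max(0,-2)=0, max(0,-1)=0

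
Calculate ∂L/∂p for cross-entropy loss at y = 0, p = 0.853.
∂L/∂p = 6.803

∂L/∂p = -y/p + (1-y)/(1-p) = 0 + 1/0.147 = 6.803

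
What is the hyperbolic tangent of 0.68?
0.5915

tanh(0.68) = (e^(0.68) - e^(-0.68))/(e^(0.68) + e^(-0.68)) = 0.5915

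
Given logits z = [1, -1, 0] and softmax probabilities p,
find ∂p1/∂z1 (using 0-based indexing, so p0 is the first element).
∂p1/∂z1 = 0.08193

p = softmax(z) = [0.6652, 0.09003, 0.2447]
p1 = 0.09003

∂p1/∂z1 = p1(1 - p1) = 0.09003 × (1 - 0.09003) = 0.08193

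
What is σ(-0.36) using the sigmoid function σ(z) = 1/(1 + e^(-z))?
0.411

sigmoid(-0.36) = 1/(1 + e^(0.36)) = 1/(1 + 1.433) = 0.411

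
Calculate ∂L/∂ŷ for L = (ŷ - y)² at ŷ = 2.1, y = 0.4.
∂L/∂ŷ = 3.4

∂L/∂ŷ = 2(ŷ - y) = 2(2.1 - 0.4) = 2(1.7) = 3.4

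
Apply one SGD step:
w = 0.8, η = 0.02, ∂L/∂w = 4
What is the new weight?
w_new = 0.72

w_new = w - η·∂L/∂w = 0.8 - 0.02×(4) = 0.8 - (0.08) = 0.72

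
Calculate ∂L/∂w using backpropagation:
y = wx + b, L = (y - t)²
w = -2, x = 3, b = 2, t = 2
∂L/∂w = -36

y = wx + b = (-2)(3) + 2 = -4
∂L/∂y = 2(y - t) = 2(-4 - 2) = -12
∂y/∂w = x = 3
∂L/∂w = ∂L/∂y · ∂y/∂w = -12 × 3 = -36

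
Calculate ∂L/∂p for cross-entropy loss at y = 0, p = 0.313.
∂L/∂p = 1.456

∂L/∂p = -y/p + (1-y)/(1-p) = 0 + 1/0.687 = 1.456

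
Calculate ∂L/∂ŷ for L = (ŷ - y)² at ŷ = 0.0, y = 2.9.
∂L/∂ŷ = -5.8

∂L/∂ŷ = 2(ŷ - y) = 2(0.0 - 2.9) = 2(-2.9) = -5.8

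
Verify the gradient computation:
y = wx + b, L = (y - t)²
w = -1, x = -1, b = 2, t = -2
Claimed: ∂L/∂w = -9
Incorrect

y = (-1)(-1) + 2 = 3
∂L/∂y = 2(y - t) = 2(3 - -2) = 10
∂y/∂w = x = -1
∂L/∂w = 10 × -1 = -10

Claimed value: -9
Incorrect: The correct gradient is -10.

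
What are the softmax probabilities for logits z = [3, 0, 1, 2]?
p = [0.6439, 0.0321, 0.0871, 0.2369]

exp(z) = [20.09, 1, 2.718, 7.389]
Sum = 31.19
p = [0.6439, 0.0321, 0.0871, 0.2369]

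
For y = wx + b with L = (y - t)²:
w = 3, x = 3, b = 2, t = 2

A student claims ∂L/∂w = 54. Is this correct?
Correct

y = (3)(3) + 2 = 11
∂L/∂y = 2(y - t) = 2(11 - 2) = 18
∂y/∂w = x = 3
∂L/∂w = 18 × 3 = 54

Claimed value: 54
Correct: The correct gradient is 54.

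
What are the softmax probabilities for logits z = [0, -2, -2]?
p = [0.787, 0.1065, 0.1065]

exp(z) = [1, 0.1353, 0.1353]
Sum = 1.271
p = [0.787, 0.1065, 0.1065]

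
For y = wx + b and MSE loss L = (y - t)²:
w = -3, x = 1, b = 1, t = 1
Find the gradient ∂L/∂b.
∂L/∂b = -6

y = wx + b = (-3)(1) + 1 = -2
∂L/∂y = 2(y - t) = 2(-2 - 1) = -6
∂y/∂b = 1
∂L/∂b = ∂L/∂y · ∂y/∂b = -6 × 1 = -6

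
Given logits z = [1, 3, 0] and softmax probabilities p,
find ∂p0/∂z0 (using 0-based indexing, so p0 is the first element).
∂p0/∂z0 = 0.1012

p = softmax(z) = [0.1142, 0.8438, 0.04201]
p0 = 0.1142

∂p0/∂z0 = p0(1 - p0) = 0.1142 × (1 - 0.1142) = 0.1012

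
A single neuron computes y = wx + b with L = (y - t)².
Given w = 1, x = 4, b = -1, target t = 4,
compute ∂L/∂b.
∂L/∂b = -2

y = wx + b = (1)(4) + -1 = 3
∂L/∂y = 2(y - t) = 2(3 - 4) = -2
∂y/∂b = 1
∂L/∂b = ∂L/∂y · ∂y/∂b = -2 × 1 = -2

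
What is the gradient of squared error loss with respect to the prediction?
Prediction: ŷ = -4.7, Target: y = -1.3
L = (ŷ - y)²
∂L/∂ŷ = -6.8

∂L/∂ŷ = 2(ŷ - y) = 2(-4.7 - -1.3) = 2(-3.4) = -6.8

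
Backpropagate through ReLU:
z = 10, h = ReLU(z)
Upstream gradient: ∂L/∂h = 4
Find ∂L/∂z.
∂L/∂z = 4

h = ReLU(10) = 10
Since z > 0: ∂h/∂z = 1
∂L/∂z = ∂L/∂h · ∂h/∂z = 4 × 1 = 4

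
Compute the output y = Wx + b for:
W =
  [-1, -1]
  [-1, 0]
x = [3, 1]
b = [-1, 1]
y = [-5, -2]

Wx = [-1×3 + -1×1, -1×3 + 0×1]
   = [-4, -3]
y = Wx + b = [-4 + -1, -3 + 1] = [-5, -2]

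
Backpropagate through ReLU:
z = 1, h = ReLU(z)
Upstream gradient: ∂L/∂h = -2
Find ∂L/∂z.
∂L/∂z = -2

h = ReLU(1) = 1
Since z > 0: ∂h/∂z = 1
∂L/∂z = ∂L/∂h · ∂h/∂z = -2 × 1 = -2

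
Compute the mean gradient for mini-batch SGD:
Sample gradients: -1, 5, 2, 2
Average gradient = 2

Average = (1/4)(-1 + 5 + 2 + 2) = 8/4 = 2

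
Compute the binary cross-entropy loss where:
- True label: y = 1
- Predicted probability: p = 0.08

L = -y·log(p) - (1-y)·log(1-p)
L = 2.526

L = -1·log(0.08) - 0·log(0.92) = -log(0.08) = 2.526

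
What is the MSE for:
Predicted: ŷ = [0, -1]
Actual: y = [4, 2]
MSE = 12.5

MSE = (1/2)((0-4)² + (-1-2)²) = (1/2)(16 + 9) = 12.5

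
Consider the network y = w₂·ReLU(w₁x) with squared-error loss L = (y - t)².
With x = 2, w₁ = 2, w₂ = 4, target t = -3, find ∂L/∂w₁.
∂L/∂w₁ = 304

Forward pass:
z = w₁x = 2×2 = 4
h = ReLU(4) = 4
y = w₂h = 4×4 = 16

Backward pass:
∂L/∂y = 2(y - t) = 2(16 - -3) = 38
∂y/∂h = w₂ = 4
∂h/∂z = 1 (ReLU derivative)
∂z/∂w₁ = x = 2

∂L/∂w₁ = 38 × 4 × 1 × 2 = 304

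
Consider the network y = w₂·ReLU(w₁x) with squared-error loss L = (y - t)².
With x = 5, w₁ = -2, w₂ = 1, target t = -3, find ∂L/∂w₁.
∂L/∂w₁ = 0

Forward pass:
z = w₁x = -2×5 = -10
h = ReLU(-10) = 0
y = w₂h = 1×0 = 0

Backward pass:
∂L/∂y = 2(y - t) = 2(0 - -3) = 6
∂y/∂h = w₂ = 1
∂h/∂z = 0 (ReLU derivative)
∂z/∂w₁ = x = 5

∂L/∂w₁ = 6 × 1 × 0 × 5 = 0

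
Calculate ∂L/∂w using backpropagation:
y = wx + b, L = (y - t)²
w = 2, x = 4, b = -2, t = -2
∂L/∂w = 64

y = wx + b = (2)(4) + -2 = 6
∂L/∂y = 2(y - t) = 2(6 - -2) = 16
∂y/∂w = x = 4
∂L/∂w = ∂L/∂y · ∂y/∂w = 16 × 4 = 64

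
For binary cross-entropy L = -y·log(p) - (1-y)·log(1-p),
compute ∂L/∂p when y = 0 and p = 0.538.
∂L/∂p = 2.165

∂L/∂p = -y/p + (1-y)/(1-p) = 0 + 1/0.462 = 2.165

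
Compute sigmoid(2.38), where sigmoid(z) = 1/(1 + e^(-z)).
0.9153

sigmoid(2.38) = 1/(1 + e^(-2.38)) = 1/(1 + 0.09255) = 0.9153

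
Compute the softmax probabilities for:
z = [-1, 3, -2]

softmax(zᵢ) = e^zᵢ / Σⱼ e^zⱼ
p = [0.0179, 0.9756, 0.0066]

exp(z) = [0.3679, 20.09, 0.1353]
Sum = 20.59
p = [0.0179, 0.9756, 0.0066]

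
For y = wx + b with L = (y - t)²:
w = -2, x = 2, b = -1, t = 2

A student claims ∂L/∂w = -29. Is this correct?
Incorrect

y = (-2)(2) + -1 = -5
∂L/∂y = 2(y - t) = 2(-5 - 2) = -14
∂y/∂w = x = 2
∂L/∂w = -14 × 2 = -28

Claimed value: -29
Incorrect: The correct gradient is -28.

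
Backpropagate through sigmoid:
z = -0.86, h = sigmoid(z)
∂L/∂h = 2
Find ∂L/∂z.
∂L/∂z = 0.4179

σ(-0.86) = 0.2973
σ'(-0.86) = σ(-0.86)(1 - σ(-0.86)) = 0.2973 × 0.7027 = 0.2089
∂L/∂z = ∂L/∂h · σ'(z) = 2 × 0.2089 = 0.4179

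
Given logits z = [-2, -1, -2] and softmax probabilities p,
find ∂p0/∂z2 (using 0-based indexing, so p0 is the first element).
∂p0/∂z2 = -0.04492

p = softmax(z) = [0.2119, 0.5761, 0.2119]
p0 = 0.2119, p2 = 0.2119

∂p0/∂z2 = -p0 × p2 = -0.2119 × 0.2119 = -0.04492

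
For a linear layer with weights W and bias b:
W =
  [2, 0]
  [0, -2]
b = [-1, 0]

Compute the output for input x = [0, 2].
y = [-1, -4]

Wx = [2×0 + 0×2, 0×0 + -2×2]
   = [0, -4]
y = Wx + b = [0 + -1, -4 + 0] = [-1, -4]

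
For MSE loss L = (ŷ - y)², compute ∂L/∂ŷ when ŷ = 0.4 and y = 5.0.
∂L/∂ŷ = -9.2

∂L/∂ŷ = 2(ŷ - y) = 2(0.4 - 5.0) = 2(-4.6) = -9.2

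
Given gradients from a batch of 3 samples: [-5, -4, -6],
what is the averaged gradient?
Average gradient = -5

Average = (1/3)(-5 + -4 + -6) = -15/3 = -5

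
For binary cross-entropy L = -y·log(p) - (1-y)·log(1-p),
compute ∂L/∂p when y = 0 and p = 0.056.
∂L/∂p = 1.059

∂L/∂p = -y/p + (1-y)/(1-p) = 0 + 1/0.944 = 1.059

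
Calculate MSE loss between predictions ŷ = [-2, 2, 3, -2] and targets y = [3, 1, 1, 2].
MSE = 11.5

MSE = (1/4)((-2-3)² + (2-1)² + (3-1)² + (-2-2)²) = (1/4)(25 + 1 + 4 + 16) = 11.5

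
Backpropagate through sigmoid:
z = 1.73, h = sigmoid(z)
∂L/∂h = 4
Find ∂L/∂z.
∂L/∂z = 0.5116

σ(1.73) = 0.8494
σ'(1.73) = σ(1.73)(1 - σ(1.73)) = 0.8494 × 0.1506 = 0.1279
∂L/∂z = ∂L/∂h · σ'(z) = 4 × 0.1279 = 0.5116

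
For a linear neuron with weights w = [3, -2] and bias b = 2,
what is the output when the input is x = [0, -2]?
y = 6

y = (3)(0) + (-2)(-2) + 2 = 6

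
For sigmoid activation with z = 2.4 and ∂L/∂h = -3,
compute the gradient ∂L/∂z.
∂L/∂z = -0.2288

σ(2.4) = 0.9168
σ'(2.4) = σ(2.4)(1 - σ(2.4)) = 0.9168 × 0.08317 = 0.07625
∂L/∂z = ∂L/∂h · σ'(z) = -3 × 0.07625 = -0.2288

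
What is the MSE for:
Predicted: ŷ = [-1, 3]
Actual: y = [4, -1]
MSE = 20.5

MSE = (1/2)((-1-4)² + (3--1)²) = (1/2)(25 + 16) = 20.5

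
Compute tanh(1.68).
0.9329

tanh(1.68) = (e^(1.68) - e^(-1.68))/(e^(1.68) + e^(-1.68)) = 0.9329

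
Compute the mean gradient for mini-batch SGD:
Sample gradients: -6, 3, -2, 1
Average gradient = -1

Average = (1/4)(-6 + 3 + -2 + 1) = -4/4 = -1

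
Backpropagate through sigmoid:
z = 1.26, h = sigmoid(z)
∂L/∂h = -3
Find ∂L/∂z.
∂L/∂z = -0.5164

σ(1.26) = 0.779
σ'(1.26) = σ(1.26)(1 - σ(1.26)) = 0.779 × 0.221 = 0.1721
∂L/∂z = ∂L/∂h · σ'(z) = -3 × 0.1721 = -0.5164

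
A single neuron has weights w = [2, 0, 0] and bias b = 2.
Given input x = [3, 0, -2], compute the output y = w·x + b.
y = 8

y = (2)(3) + (0)(0) + (0)(-2) + 2 = 8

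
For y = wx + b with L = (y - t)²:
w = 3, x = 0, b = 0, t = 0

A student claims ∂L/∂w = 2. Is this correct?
Incorrect

y = (3)(0) + 0 = 0
∂L/∂y = 2(y - t) = 2(0 - 0) = 0
∂y/∂w = x = 0
∂L/∂w = 0 × 0 = 0

Claimed value: 2
Incorrect: The correct gradient is 0.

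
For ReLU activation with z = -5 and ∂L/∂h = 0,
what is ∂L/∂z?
∂L/∂z = 0

h = ReLU(-5) = 0
Since z < 0: ∂h/∂z = 0
∂L/∂z = ∂L/∂h · ∂h/∂z = 0 × 0 = 0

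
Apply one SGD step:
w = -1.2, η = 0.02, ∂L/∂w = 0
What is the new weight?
w_new = -1.2

w_new = w - η·∂L/∂w = -1.2 - 0.02×(0) = -1.2 - (0) = -1.2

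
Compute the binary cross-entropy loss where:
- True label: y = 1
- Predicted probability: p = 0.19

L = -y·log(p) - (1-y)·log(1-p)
L = 1.661

L = -1·log(0.19) - 0·log(0.81) = -log(0.19) = 1.661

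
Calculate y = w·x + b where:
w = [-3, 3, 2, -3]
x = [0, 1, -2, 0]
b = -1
y = -2

y = (-3)(0) + (3)(1) + (2)(-2) + (-3)(0) + -1 = -2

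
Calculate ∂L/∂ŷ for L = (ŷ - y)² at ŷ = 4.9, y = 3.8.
∂L/∂ŷ = 2.2

∂L/∂ŷ = 2(ŷ - y) = 2(4.9 - 3.8) = 2(1.1) = 2.2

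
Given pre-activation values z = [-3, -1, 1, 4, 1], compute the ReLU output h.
h = [0, 0, 1, 4, 1]

ReLU applied element-wise: max(0,-3)=0, max(0,-1)=0, max(0,1)=1, max(0,4)=4, max(0,1)=1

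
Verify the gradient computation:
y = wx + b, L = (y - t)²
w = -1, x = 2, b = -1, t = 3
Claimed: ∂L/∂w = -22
Incorrect

y = (-1)(2) + -1 = -3
∂L/∂y = 2(y - t) = 2(-3 - 3) = -12
∂y/∂w = x = 2
∂L/∂w = -12 × 2 = -24

Claimed value: -22
Incorrect: The correct gradient is -24.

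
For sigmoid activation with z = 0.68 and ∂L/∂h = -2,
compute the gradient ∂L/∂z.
∂L/∂z = -0.4464

σ(0.68) = 0.6637
σ'(0.68) = σ(0.68)(1 - σ(0.68)) = 0.6637 × 0.3363 = 0.2232
∂L/∂z = ∂L/∂h · σ'(z) = -2 × 0.2232 = -0.4464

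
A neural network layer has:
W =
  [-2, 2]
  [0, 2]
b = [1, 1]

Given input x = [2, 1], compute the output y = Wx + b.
y = [-1, 3]

Wx = [-2×2 + 2×1, 0×2 + 2×1]
   = [-2, 2]
y = Wx + b = [-2 + 1, 2 + 1] = [-1, 3]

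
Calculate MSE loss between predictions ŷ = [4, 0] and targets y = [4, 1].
MSE = 0.5

MSE = (1/2)((4-4)² + (0-1)²) = (1/2)(0 + 1) = 0.5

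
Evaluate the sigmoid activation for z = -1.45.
0.19

sigmoid(-1.45) = 1/(1 + e^(1.45)) = 1/(1 + 4.263) = 0.19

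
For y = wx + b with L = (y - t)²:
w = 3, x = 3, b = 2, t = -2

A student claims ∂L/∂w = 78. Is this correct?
Correct

y = (3)(3) + 2 = 11
∂L/∂y = 2(y - t) = 2(11 - -2) = 26
∂y/∂w = x = 3
∂L/∂w = 26 × 3 = 78

Claimed value: 78
Correct: The correct gradient is 78.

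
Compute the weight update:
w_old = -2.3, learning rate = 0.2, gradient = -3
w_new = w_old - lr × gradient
w_new = -1.7

w_new = w - η·∂L/∂w = -2.3 - 0.2×(-3) = -2.3 - (-0.6) = -1.7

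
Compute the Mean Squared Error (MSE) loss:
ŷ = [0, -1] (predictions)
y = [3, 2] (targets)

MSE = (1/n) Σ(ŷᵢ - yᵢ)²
MSE = 9

MSE = (1/2)((0-3)² + (-1-2)²) = (1/2)(9 + 9) = 9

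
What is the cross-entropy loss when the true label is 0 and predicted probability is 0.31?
L = 0.3711

L = -0·log(0.31) - 1·log(0.69) = -log(0.69) = 0.3711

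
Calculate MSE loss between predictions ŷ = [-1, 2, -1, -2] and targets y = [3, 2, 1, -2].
MSE = 5

MSE = (1/4)((-1-3)² + (2-2)² + (-1-1)² + (-2--2)²) = (1/4)(16 + 0 + 4 + 0) = 5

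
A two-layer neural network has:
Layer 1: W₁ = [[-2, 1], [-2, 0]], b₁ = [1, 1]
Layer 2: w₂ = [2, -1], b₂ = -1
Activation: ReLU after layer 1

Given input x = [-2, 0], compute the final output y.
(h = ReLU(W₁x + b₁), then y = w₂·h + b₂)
y = 4

Layer 1 pre-activation: z₁ = [5, 5]
After ReLU: h = [5, 5]
Layer 2 output: y = 2×5 + -1×5 + -1 = 4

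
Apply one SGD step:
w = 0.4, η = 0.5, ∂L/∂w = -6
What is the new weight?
w_new = 3.4

w_new = w - η·∂L/∂w = 0.4 - 0.5×(-6) = 0.4 - (-3) = 3.4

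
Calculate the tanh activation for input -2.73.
-0.9915

tanh(-2.73) = (e^(-2.73) - e^(2.73))/(e^(-2.73) + e^(2.73)) = -0.9915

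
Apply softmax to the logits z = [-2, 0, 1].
p = [0.0351, 0.2595, 0.7054]

exp(z) = [0.1353, 1, 2.718]
Sum = 3.854
p = [0.0351, 0.2595, 0.7054]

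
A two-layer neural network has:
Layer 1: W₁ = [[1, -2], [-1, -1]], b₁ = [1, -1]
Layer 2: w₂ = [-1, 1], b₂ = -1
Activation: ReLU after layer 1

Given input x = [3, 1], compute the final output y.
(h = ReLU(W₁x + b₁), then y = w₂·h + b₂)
y = -3

Layer 1 pre-activation: z₁ = [2, -5]
After ReLU: h = [2, 0]
Layer 2 output: y = -1×2 + 1×0 + -1 = -3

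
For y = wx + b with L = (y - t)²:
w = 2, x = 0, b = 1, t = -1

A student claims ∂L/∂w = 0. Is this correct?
Correct

y = (2)(0) + 1 = 1
∂L/∂y = 2(y - t) = 2(1 - -1) = 4
∂y/∂w = x = 0
∂L/∂w = 4 × 0 = 0

Claimed value: 0
Correct: The correct gradient is 0.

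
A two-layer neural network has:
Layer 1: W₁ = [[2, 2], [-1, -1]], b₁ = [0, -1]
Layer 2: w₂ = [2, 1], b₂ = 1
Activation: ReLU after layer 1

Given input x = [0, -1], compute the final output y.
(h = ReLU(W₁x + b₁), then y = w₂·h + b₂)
y = 1

Layer 1 pre-activation: z₁ = [-2, 0]
After ReLU: h = [0, 0]
Layer 2 output: y = 2×0 + 1×0 + 1 = 1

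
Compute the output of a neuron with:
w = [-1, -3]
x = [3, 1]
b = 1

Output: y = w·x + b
y = -5

y = (-1)(3) + (-3)(1) + 1 = -5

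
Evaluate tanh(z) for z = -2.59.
-0.9888

tanh(-2.59) = (e^(-2.59) - e^(2.59))/(e^(-2.59) + e^(2.59)) = -0.9888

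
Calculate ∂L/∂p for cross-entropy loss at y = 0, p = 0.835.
∂L/∂p = 6.061

∂L/∂p = -y/p + (1-y)/(1-p) = 0 + 1/0.165 = 6.061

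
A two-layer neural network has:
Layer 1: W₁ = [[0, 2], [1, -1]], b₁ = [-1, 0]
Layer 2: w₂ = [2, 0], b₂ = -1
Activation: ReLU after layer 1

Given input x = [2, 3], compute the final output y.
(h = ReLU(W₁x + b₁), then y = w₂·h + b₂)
y = 9

Layer 1 pre-activation: z₁ = [5, -1]
After ReLU: h = [5, 0]
Layer 2 output: y = 2×5 + 0×0 + -1 = 9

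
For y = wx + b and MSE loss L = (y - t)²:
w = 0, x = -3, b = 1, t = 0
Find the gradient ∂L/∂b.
∂L/∂b = 2

y = wx + b = (0)(-3) + 1 = 1
∂L/∂y = 2(y - t) = 2(1 - 0) = 2
∂y/∂b = 1
∂L/∂b = ∂L/∂y · ∂y/∂b = 2 × 1 = 2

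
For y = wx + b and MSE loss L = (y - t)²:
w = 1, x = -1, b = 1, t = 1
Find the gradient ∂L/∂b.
∂L/∂b = -2

y = wx + b = (1)(-1) + 1 = 0
∂L/∂y = 2(y - t) = 2(0 - 1) = -2
∂y/∂b = 1
∂L/∂b = ∂L/∂y · ∂y/∂b = -2 × 1 = -2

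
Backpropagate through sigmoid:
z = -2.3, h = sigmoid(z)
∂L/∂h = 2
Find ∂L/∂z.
∂L/∂z = 0.1656

σ(-2.3) = 0.09112
σ'(-2.3) = σ(-2.3)(1 - σ(-2.3)) = 0.09112 × 0.9089 = 0.08282
∂L/∂z = ∂L/∂h · σ'(z) = 2 × 0.08282 = 0.1656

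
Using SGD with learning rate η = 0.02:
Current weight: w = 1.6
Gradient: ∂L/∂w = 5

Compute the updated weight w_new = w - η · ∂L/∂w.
w_new = 1.5

w_new = w - η·∂L/∂w = 1.6 - 0.02×(5) = 1.6 - (0.1) = 1.5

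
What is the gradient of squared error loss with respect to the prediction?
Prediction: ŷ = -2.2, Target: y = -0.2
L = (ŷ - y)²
∂L/∂ŷ = -4.0

∂L/∂ŷ = 2(ŷ - y) = 2(-2.2 - -0.2) = 2(-2.0) = -4.0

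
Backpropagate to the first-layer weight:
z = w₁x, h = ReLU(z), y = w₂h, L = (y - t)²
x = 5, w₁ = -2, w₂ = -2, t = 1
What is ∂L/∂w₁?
∂L/∂w₁ = 0

Forward pass:
z = w₁x = -2×5 = -10
h = ReLU(-10) = 0
y = w₂h = -2×0 = 0

Backward pass:
∂L/∂y = 2(y - t) = 2(0 - 1) = -2
∂y/∂h = w₂ = -2
∂h/∂z = 0 (ReLU derivative)
∂z/∂w₁ = x = 5

∂L/∂w₁ = -2 × -2 × 0 × 5 = 0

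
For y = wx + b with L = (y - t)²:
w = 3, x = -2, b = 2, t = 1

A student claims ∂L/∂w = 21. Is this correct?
Incorrect

y = (3)(-2) + 2 = -4
∂L/∂y = 2(y - t) = 2(-4 - 1) = -10
∂y/∂w = x = -2
∂L/∂w = -10 × -2 = 20

Claimed value: 21
Incorrect: The correct gradient is 20.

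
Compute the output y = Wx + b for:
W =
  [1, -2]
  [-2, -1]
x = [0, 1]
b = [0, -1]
y = [-2, -2]

Wx = [1×0 + -2×1, -2×0 + -1×1]
   = [-2, -1]
y = Wx + b = [-2 + 0, -1 + -1] = [-2, -2]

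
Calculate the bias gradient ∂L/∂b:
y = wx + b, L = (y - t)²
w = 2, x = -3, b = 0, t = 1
∂L/∂b = -14

y = wx + b = (2)(-3) + 0 = -6
∂L/∂y = 2(y - t) = 2(-6 - 1) = -14
∂y/∂b = 1
∂L/∂b = ∂L/∂y · ∂y/∂b = -14 × 1 = -14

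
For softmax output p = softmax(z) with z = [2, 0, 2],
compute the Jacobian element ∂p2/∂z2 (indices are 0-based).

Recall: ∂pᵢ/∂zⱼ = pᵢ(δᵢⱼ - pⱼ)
∂p2/∂z2 = 0.249

p = softmax(z) = [0.4683, 0.06338, 0.4683]
p2 = 0.4683

∂p2/∂z2 = p2(1 - p2) = 0.4683 × (1 - 0.4683) = 0.249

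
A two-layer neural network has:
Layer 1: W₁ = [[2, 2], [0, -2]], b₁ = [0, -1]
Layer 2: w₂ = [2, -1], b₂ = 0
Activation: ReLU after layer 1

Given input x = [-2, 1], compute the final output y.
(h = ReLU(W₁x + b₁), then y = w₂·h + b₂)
y = 0

Layer 1 pre-activation: z₁ = [-2, -3]
After ReLU: h = [0, 0]
Layer 2 output: y = 2×0 + -1×0 + 0 = 0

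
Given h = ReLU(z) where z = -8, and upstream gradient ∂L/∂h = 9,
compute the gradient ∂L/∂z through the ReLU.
∂L/∂z = 0

h = ReLU(-8) = 0
Since z < 0: ∂h/∂z = 0
∂L/∂z = ∂L/∂h · ∂h/∂z = 9 × 0 = 0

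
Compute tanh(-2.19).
-0.9753

tanh(-2.19) = (e^(-2.19) - e^(2.19))/(e^(-2.19) + e^(2.19)) = -0.9753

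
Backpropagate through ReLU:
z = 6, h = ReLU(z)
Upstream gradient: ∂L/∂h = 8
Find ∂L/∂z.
∂L/∂z = 8

h = ReLU(6) = 6
Since z > 0: ∂h/∂z = 1
∂L/∂z = ∂L/∂h · ∂h/∂z = 8 × 1 = 8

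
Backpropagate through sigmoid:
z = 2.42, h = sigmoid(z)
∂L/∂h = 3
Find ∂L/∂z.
∂L/∂z = 0.225

σ(2.42) = 0.9183
σ'(2.42) = σ(2.42)(1 - σ(2.42)) = 0.9183 × 0.08166 = 0.07499
∂L/∂z = ∂L/∂h · σ'(z) = 3 × 0.07499 = 0.225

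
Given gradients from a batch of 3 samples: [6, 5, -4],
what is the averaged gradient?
Average gradient = 2.333

Average = (1/3)(6 + 5 + -4) = 7/3 = 2.333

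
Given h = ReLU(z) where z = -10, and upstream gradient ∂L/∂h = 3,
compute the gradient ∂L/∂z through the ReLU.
∂L/∂z = 0

h = ReLU(-10) = 0
Since z < 0: ∂h/∂z = 0
∂L/∂z = ∂L/∂h · ∂h/∂z = 3 × 0 = 0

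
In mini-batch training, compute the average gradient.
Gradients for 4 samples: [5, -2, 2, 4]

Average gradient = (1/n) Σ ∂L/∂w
Average gradient = 2.25

Average = (1/4)(5 + -2 + 2 + 4) = 9/4 = 2.25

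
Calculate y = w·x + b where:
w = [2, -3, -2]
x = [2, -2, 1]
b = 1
y = 9

y = (2)(2) + (-3)(-2) + (-2)(1) + 1 = 9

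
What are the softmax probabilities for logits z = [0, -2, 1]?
p = [0.2595, 0.0351, 0.7054]

exp(z) = [1, 0.1353, 2.718]
Sum = 3.854
p = [0.2595, 0.0351, 0.7054]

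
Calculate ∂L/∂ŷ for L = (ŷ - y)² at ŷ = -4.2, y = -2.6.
∂L/∂ŷ = -3.2

∂L/∂ŷ = 2(ŷ - y) = 2(-4.2 - -2.6) = 2(-1.6) = -3.2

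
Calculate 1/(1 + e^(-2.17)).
0.8975

sigmoid(2.17) = 1/(1 + e^(-2.17)) = 1/(1 + 0.1142) = 0.8975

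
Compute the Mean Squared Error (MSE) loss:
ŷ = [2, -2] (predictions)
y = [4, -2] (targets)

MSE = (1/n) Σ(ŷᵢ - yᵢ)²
MSE = 2

MSE = (1/2)((2-4)² + (-2--2)²) = (1/2)(4 + 0) = 2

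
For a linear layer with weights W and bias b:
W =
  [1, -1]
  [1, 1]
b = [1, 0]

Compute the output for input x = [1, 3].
y = [-1, 4]

Wx = [1×1 + -1×3, 1×1 + 1×3]
   = [-2, 4]
y = Wx + b = [-2 + 1, 4 + 0] = [-1, 4]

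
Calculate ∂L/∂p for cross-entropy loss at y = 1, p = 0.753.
∂L/∂p = -1.328

∂L/∂p = -y/p + (1-y)/(1-p) = -1/0.753 + 0 = -1.328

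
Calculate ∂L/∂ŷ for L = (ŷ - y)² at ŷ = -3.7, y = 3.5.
∂L/∂ŷ = -14.4

∂L/∂ŷ = 2(ŷ - y) = 2(-3.7 - 3.5) = 2(-7.2) = -14.4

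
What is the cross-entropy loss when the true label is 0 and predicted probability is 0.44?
L = 0.5798

L = -0·log(0.44) - 1·log(0.56) = -log(0.56) = 0.5798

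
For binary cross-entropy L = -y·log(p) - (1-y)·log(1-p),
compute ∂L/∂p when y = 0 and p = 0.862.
∂L/∂p = 7.246

∂L/∂p = -y/p + (1-y)/(1-p) = 0 + 1/0.138 = 7.246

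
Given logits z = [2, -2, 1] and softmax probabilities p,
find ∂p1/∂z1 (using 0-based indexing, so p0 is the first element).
∂p1/∂z1 = 0.01304

p = softmax(z) = [0.7214, 0.01321, 0.2654]
p1 = 0.01321

∂p1/∂z1 = p1(1 - p1) = 0.01321 × (1 - 0.01321) = 0.01304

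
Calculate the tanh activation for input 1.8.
0.9468

tanh(1.8) = (e^(1.8) - e^(-1.8))/(e^(1.8) + e^(-1.8)) = 0.9468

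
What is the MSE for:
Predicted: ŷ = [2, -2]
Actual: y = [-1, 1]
MSE = 9

MSE = (1/2)((2--1)² + (-2-1)²) = (1/2)(9 + 9) = 9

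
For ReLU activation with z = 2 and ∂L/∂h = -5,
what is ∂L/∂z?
∂L/∂z = -5

h = ReLU(2) = 2
Since z > 0: ∂h/∂z = 1
∂L/∂z = ∂L/∂h · ∂h/∂z = -5 × 1 = -5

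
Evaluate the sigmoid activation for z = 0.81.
0.6921

sigmoid(0.81) = 1/(1 + e^(-0.81)) = 1/(1 + 0.4449) = 0.6921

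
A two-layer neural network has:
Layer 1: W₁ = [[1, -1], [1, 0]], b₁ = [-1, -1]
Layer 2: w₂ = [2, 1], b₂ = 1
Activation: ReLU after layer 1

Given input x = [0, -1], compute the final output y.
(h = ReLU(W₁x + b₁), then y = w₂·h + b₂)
y = 1

Layer 1 pre-activation: z₁ = [0, -1]
After ReLU: h = [0, 0]
Layer 2 output: y = 2×0 + 1×0 + 1 = 1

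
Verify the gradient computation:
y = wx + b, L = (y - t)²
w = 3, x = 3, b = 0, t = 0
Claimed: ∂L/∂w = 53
Incorrect

y = (3)(3) + 0 = 9
∂L/∂y = 2(y - t) = 2(9 - 0) = 18
∂y/∂w = x = 3
∂L/∂w = 18 × 3 = 54

Claimed value: 53
Incorrect: The correct gradient is 54.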